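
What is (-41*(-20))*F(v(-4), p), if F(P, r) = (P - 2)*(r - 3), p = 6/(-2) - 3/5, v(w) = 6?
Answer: -21648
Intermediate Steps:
p = -18/5 (p = 6*(-1/2) - 3*1/5 = -3 - 3/5 = -18/5 ≈ -3.6000)
F(P, r) = (-3 + r)*(-2 + P) (F(P, r) = (-2 + P)*(-3 + r) = (-3 + r)*(-2 + P))
(-41*(-20))*F(v(-4), p) = (-41*(-20))*(6 - 3*6 - 2*(-18/5) + 6*(-18/5)) = 820*(6 - 18 + 36/5 - 108/5) = 820*(-132/5) = -21648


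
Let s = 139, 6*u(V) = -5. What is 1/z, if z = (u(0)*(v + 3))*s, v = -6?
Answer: 2/695 ≈ 0.0028777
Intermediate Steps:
u(V) = -5/6 (u(V) = (1/6)*(-5) = -5/6)
z = 695/2 (z = -5*(-6 + 3)/6*139 = -5/6*(-3)*139 = (5/2)*139 = 695/2 ≈ 347.50)
1/z = 1/(695/2) = 2/695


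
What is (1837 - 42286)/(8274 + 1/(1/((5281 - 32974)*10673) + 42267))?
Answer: -168439705520512346/34454995858039859 ≈ -4.8887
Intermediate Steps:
(1837 - 42286)/(8274 + 1/(1/((5281 - 32974)*10673) + 42267)) = -40449/(8274 + 1/((1/10673)/(-27693) + 42267)) = -40449/(8274 + 1/(-1/27693*1/10673 + 42267)) = -40449/(8274 + 1/(-1/295567389 + 42267)) = -40449/(8274 + 1/(12492746830862/295567389)) = -40449/(8274 + 295567389/12492746830862) = -40449/103364987574119577/12492746830862 = -40449*12492746830862/103364987574119577 = -168439705520512346/34454995858039859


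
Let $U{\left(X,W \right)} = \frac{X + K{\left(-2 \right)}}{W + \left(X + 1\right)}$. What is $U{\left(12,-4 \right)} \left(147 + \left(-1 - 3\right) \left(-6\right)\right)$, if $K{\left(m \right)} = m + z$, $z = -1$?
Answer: $171$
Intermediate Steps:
$K{\left(m \right)} = -1 + m$ ($K{\left(m \right)} = m - 1 = -1 + m$)
$U{\left(X,W \right)} = \frac{-3 + X}{1 + W + X}$ ($U{\left(X,W \right)} = \frac{X - 3}{W + \left(X + 1\right)} = \frac{X - 3}{W + \left(1 + X\right)} = \frac{-3 + X}{1 + W + X}$)
$U{\left(12,-4 \right)} \left(147 + \left(-1 - 3\right) \left(-6\right)\right) = \frac{-3 + 12}{1 - 4 + 12} \left(147 + \left(-1 - 3\right) \left(-6\right)\right) = \frac{1}{9} \cdot 9 \left(147 - -24\right) = \frac{1}{9} \cdot 9 \left(147 + 24\right) = 1 \cdot 171 = 171$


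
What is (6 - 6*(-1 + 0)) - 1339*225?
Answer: -301263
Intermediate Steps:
(6 - 6*(-1 + 0)) - 1339*225 = (6 - 6*(-1)) - 301275 = (6 + 6) - 301275 = 12 - 301275 = -301263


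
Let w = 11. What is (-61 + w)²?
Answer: 2500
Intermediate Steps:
(-61 + w)² = (-61 + 11)² = (-50)² = 2500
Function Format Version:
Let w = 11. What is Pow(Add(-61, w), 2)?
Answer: 2500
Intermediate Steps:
Pow(Add(-61, w), 2) = Pow(Add(-61, 11), 2) = Pow(-50, 2) = 2500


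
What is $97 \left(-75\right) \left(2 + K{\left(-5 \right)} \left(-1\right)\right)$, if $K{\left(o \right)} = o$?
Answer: $-50925$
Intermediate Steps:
$97 \left(-75\right) \left(2 + K{\left(-5 \right)} \left(-1\right)\right) = 97 \left(-75\right) \left(2 - -5\right) = - 7275 \left(2 + 5\right) = \left(-7275\right) 7 = -50925$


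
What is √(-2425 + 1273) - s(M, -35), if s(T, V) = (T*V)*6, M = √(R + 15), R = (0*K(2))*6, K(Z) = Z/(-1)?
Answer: 210*√15 + 24*I*√2 ≈ 813.33 + 33.941*I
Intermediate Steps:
K(Z) = -Z (K(Z) = Z*(-1) = -Z)
R = 0 (R = (0*(-1*2))*6 = (0*(-2))*6 = 0*6 = 0)
M = √15 (M = √(0 + 15) = √15 ≈ 3.8730)
s(T, V) = 6*T*V
√(-2425 + 1273) - s(M, -35) = √(-2425 + 1273) - 6*√15*(-35) = √(-1152) - (-210)*√15 = 24*I*√2 + 210*√15 = 210*√15 + 24*I*√2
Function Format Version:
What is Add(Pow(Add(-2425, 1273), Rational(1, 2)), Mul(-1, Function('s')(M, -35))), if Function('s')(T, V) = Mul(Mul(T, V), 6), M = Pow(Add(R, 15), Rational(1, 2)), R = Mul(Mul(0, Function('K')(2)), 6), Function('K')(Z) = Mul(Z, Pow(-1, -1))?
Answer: Add(Mul(210, Pow(15, Rational(1, 2))), Mul(24, I, Pow(2, Rational(1, 2)))) ≈ Add(813.33, Mul(33.941, I))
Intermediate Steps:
Function('K')(Z) = Mul(-1, Z) (Function('K')(Z) = Mul(Z, -1) = Mul(-1, Z))
R = 0 (R = Mul(Mul(0, Mul(-1, 2)), 6) = Mul(Mul(0, -2), 6) = Mul(0, 6) = 0)
M = Pow(15, Rational(1, 2)) (M = Pow(Add(0, 15), Rational(1, 2)) = Pow(15, Rational(1, 2)) ≈ 3.8730)
Function('s')(T, V) = Mul(6, T, V)
Add(Pow(Add(-2425, 1273), Rational(1, 2)), Mul(-1, Function('s')(M, -35))) = Add(Pow(Add(-2425, 1273), Rational(1, 2)), Mul(-1, Mul(6, Pow(15, Rational(1, 2)), -35))) = Add(Pow(-1152, Rational(1, 2)), Mul(-1, Mul(-210, Pow(15, Rational(1, 2))))) = Add(Mul(24, I, Pow(2, Rational(1, 2))), Mul(210, Pow(15, Rational(1, 2)))) = Add(Mul(210, Pow(15, Rational(1, 2))), Mul(24, I, Pow(2, Rational(1, 2))))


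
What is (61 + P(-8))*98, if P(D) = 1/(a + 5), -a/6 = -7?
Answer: 281064/47 ≈ 5980.1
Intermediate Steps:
a = 42 (a = -6*(-7) = 42)
P(D) = 1/47 (P(D) = 1/(42 + 5) = 1/47)
(61 + P(-8))*98 = (61 + 1/47)*98 = (2868/47)*98 = 281064/47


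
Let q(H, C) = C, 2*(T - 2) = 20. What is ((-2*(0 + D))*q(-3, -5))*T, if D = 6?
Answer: 720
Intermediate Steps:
T = 12 (T = 2 + (½)*20 = 2 + 10 = 12)
((-2*(0 + D))*q(-3, -5))*T = (-2*(0 + 6)*(-5))*12 = (-2*6*(-5))*12 = -12*(-5)*12 = 60*12 = 720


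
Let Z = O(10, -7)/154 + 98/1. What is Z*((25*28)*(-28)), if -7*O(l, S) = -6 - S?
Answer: -21128600/11 ≈ -1.9208e+6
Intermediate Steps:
O(l, S) = 6/7 + S/7 (O(l, S) = -(-6 - S)/7 = 6/7 + S/7)
Z = 105643/1078 (Z = (6/7 + (⅐)*(-7))/154 + 98/1 = (6/7 - 1)*(1/154) + 98*1 = -⅐*1/154 + 98 = -1/1078 + 98 = 105643/1078 ≈ 97.999)
Z*((25*28)*(-28)) = 105643*((25*28)*(-28))/1078 = 105643*(700*(-28))/1078 = (105643/1078)*(-19600) = -21128600/11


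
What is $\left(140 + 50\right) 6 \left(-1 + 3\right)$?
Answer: $2280$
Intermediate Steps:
$\left(140 + 50\right) 6 \left(-1 + 3\right) = 190 \cdot 6 \cdot 2 = 190 \cdot 12 = 2280$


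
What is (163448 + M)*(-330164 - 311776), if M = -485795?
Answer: 206927433180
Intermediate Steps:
(163448 + M)*(-330164 - 311776) = (163448 - 485795)*(-330164 - 311776) = -322347*(-641940) = 206927433180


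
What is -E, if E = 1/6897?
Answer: -1/6897 ≈ -0.00014499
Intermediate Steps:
E = 1/6897 ≈ 0.00014499
-E = -1*1/6897 = -1/6897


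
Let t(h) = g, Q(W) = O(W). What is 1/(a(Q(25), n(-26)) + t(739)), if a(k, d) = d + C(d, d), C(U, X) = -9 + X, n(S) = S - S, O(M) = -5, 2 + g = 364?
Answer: 1/353 ≈ 0.0028329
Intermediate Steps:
g = 362 (g = -2 + 364 = 362)
Q(W) = -5
n(S) = 0
a(k, d) = -9 + 2*d (a(k, d) = d + (-9 + d) = -9 + 2*d)
t(h) = 362
1/(a(Q(25), n(-26)) + t(739)) = 1/((-9 + 2*0) + 362) = 1/((-9 + 0) + 362) = 1/(-9 + 362) = 1/353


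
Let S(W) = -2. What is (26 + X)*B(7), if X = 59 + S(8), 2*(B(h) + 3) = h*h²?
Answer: 27971/2 ≈ 13986.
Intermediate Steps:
B(h) = -3 + h³/2 (B(h) = -3 + (h*h²)/2 = -3 + h³/2)
X = 57 (X = 59 - 2 = 57)
(26 + X)*B(7) = (26 + 57)*(-3 + (½)*7³) = 83*(-3 + (½)*343) = 83*(-3 + 343/2) = 83*(337/2) = 27971/2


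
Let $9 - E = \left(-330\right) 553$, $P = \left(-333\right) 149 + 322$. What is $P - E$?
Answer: $-231794$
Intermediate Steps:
$P = -49295$ ($P = -49617 + 322 = -49295$)
$E = 182499$ ($E = 9 - \left(-330\right) 553 = 9 - -182490 = 9 + 182490 = 182499$)
$P - E = -49295 - 182499 = -231794$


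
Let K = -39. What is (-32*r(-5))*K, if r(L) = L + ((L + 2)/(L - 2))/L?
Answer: -222144/35 ≈ -6347.0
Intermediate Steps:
r(L) = L + (2 + L)/(L*(-2 + L)) (r(L) = L + ((2 + L)/(-2 + L))/L = L + (2 + L)/(L*(-2 + L)))
(-32*r(-5))*K = -32*(2 - 5 + (-5)³ - 2*(-5)²)/((-5)*(-2 - 5))*(-39) = -(-32)*(2 - 5 - 125 - 2*25)/(5*(-7))*(-39) = -(-32)*(-1)*(2 - 5 - 125 - 50)/(5*7)*(-39) = -(-32)*(-1)*(-178)/(5*7)*(-39) = -32*(-178/35)*(-39) = (5696/35)*(-39) = -222144/35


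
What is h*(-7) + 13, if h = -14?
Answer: 111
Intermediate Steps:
h*(-7) + 13 = -14*(-7) + 13 = 98 + 13 = 111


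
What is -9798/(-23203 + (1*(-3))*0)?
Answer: 9798/23203 ≈ 0.42227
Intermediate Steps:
-9798/(-23203 + (1*(-3))*0) = -9798/(-23203 - 3*0) = -9798/(-23203 + 0) = -9798/(-23203) = -9798*(-1/23203) = 9798/23203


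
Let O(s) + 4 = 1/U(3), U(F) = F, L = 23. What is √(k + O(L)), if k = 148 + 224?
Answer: √3315/3 ≈ 19.192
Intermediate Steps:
O(s) = -11/3 (O(s) = -4 + 1/3 = -4 + ⅓ = -11/3)
k = 372
√(k + O(L)) = √(372 - 11/3) = √(1105/3) = √3315/3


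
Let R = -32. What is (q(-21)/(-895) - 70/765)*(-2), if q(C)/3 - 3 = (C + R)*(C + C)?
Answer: 2071282/136935 ≈ 15.126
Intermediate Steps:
q(C) = 9 + 6*C*(-32 + C) (q(C) = 9 + 3*((C - 32)*(C + C)) = 9 + 3*((-32 + C)*(2*C)) = 9 + 3*(2*C*(-32 + C)) = 9 + 6*C*(-32 + C))
(q(-21)/(-895) - 70/765)*(-2) = ((9 - 192*(-21) + 6*(-21)**2)/(-895) - 70/765)*(-2) = ((9 + 4032 + 6*441)*(-1/895) - 70*1/765)*(-2) = ((9 + 4032 + 2646)*(-1/895) - 14/153)*(-2) = (6687*(-1/895) - 14/153)*(-2) = (-6687/895 - 14/153)*(-2) = -1035641/136935*(-2) = 2071282/136935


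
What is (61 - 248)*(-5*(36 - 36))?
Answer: 0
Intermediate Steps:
(61 - 248)*(-5*(36 - 36)) = -(-935)*0 = -187*0 = 0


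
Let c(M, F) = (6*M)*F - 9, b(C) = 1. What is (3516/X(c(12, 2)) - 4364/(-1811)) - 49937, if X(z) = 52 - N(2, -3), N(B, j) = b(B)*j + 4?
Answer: -1535213739/30787 ≈ -49866.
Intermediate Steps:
c(M, F) = -9 + 6*F*M (c(M, F) = 6*F*M - 9 = -9 + 6*F*M)
N(B, j) = 4 + j (N(B, j) = 1*j + 4 = j + 4 = 4 + j)
X(z) = 51 (X(z) = 52 - (4 - 3) = 52 - 1*1 = 52 - 1 = 51)
(3516/X(c(12, 2)) - 4364/(-1811)) - 49937 = (3516/51 - 4364/(-1811)) - 49937 = (3516*(1/51) - 4364*(-1/1811)) - 49937 = (1172/17 + 4364/1811) - 49937 = 2196680/30787 - 49937 = -1535213739/30787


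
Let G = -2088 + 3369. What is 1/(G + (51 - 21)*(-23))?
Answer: 1/591 ≈ 0.0016920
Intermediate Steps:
G = 1281
1/(G + (51 - 21)*(-23)) = 1/(1281 + (51 - 21)*(-23)) = 1/(1281 + 30*(-23)) = 1/(1281 - 690) = 1/591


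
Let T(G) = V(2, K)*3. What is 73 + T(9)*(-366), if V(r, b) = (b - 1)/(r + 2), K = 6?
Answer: -2599/2 ≈ -1299.5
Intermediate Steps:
V(r, b) = (-1 + b)/(2 + r)
T(G) = 15/4 (T(G) = ((-1 + 6)/(2 + 2))*3 = (5/4)*3 = 15/4)
73 + T(9)*(-366) = 73 + (15/4)*(-366) = 73 - 2745/2 = -2599/2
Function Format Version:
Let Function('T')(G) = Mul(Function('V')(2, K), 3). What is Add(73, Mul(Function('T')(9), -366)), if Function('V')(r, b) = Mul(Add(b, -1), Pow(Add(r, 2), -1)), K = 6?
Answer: Rational(-2599, 2) ≈ -1299.5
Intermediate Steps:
Function('V')(r, b) = Mul(Pow(Add(2, r), -1), Add(-1, b)) (Function('V')(r, b) = Mul(Add(-1, b), Pow(Add(2, r), -1)) = Mul(Pow(Add(2, r), -1), Add(-1, b)))
Function('T')(G) = Rational(15, 4) (Function('T')(G) = Mul(Mul(Pow(Add(2, 2), -1), Add(-1, 6)), 3) = Mul(Mul(Pow(4, -1), 5), 3) = Mul(Mul(Rational(1, 4), 5), 3) = Mul(Rational(5, 4), 3) = Rational(15, 4))
Add(73, Mul(Function('T')(9), -366)) = Add(73, Mul(Rational(15, 4), -366)) = Add(73, Rational(-2745, 2)) = Rational(-2599, 2)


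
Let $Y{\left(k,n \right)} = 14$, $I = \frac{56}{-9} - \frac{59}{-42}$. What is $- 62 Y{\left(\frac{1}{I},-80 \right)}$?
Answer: $-868$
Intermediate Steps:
$I = - \frac{607}{126}$ ($I = 56 \left(- \frac{1}{9}\right) - - \frac{59}{42} = - \frac{56}{9} + \frac{59}{42} = - \frac{607}{126} \approx -4.8175$)
$- 62 Y{\left(\frac{1}{I},-80 \right)} = \left(-62\right) 14 = -868$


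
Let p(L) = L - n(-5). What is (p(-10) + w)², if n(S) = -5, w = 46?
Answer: 1681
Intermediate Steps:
p(L) = 5 + L (p(L) = L - 1*(-5) = L + 5 = 5 + L)
(p(-10) + w)² = ((5 - 10) + 46)² = (-5 + 46)² = 41² = 1681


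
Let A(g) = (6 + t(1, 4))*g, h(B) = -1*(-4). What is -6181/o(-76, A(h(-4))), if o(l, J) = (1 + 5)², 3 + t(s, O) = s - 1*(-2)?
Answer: -6181/36 ≈ -171.69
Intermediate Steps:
t(s, O) = -1 + s (t(s, O) = -3 + (s - 1*(-2)) = -3 + (s + 2) = -3 + (2 + s) = -1 + s)
h(B) = 4
A(g) = 6*g (A(g) = (6 + (-1 + 1))*g = (6 + 0)*g = 6*g)
o(l, J) = 36 (o(l, J) = 6² = 36)
-6181/o(-76, A(h(-4))) = -6181/36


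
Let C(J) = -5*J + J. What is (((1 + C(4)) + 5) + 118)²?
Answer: 11664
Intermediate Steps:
C(J) = -4*J (C(J) = -5*J + J = -4*J)
(((1 + C(4)) + 5) + 118)² = (((1 - 4*4) + 5) + 118)² = (((1 - 16) + 5) + 118)² = ((-15 + 5) + 118)² = (-10 + 118)² = 108² = 11664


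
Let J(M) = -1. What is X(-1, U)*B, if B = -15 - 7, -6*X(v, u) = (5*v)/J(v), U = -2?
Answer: 55/3 ≈ 18.333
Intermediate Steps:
X(v, u) = 5*v/6 (X(v, u) = -5*v/(6*(-1)) = -5*v*(-1)/6 = -(-5)*v/6 = 5*v/6)
B = -22
X(-1, U)*B = ((⅚)*(-1))*(-22) = -⅚*(-22) = 55/3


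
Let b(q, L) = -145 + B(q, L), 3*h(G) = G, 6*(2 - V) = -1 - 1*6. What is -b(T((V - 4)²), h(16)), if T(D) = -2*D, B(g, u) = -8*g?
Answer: 1205/9 ≈ 133.89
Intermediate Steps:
V = 19/6 (V = 2 - (-1 - 1*6)/6 = 2 - (-1 - 6)/6 = 2 - ⅙*(-7) = 2 + 7/6 = 19/6 ≈ 3.1667)
h(G) = G/3
T(D) = -2*D
b(q, L) = -145 - 8*q
-b(T((V - 4)²), h(16)) = -(-145 - (-16)*(19/6 - 4)²) = -(-145 - (-16)*(-⅚)²) = -(-145 - (-16)*25/36) = -(-145 - 8*(-25/18)) = -(-145 + 100/9) = -1*(-1205/9) = 1205/9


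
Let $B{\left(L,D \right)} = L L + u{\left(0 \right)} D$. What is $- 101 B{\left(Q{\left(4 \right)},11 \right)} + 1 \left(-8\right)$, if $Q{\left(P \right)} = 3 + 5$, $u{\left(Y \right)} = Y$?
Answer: $-6472$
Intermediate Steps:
$Q{\left(P \right)} = 8$
$B{\left(L,D \right)} = L^{2}$ ($B{\left(L,D \right)} = L L + 0 D = L^{2} + 0 = L^{2}$)
$- 101 B{\left(Q{\left(4 \right)},11 \right)} + 1 \left(-8\right) = - 101 \cdot 8^{2} + 1 \left(-8\right) = \left(-101\right) 64 - 8 = -6464 - 8 = -6472$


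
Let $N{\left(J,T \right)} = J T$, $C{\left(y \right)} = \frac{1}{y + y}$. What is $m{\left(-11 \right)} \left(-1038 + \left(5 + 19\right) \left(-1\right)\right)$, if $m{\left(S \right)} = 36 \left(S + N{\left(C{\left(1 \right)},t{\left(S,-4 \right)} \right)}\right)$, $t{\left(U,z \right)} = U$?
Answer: $630828$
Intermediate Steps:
$C{\left(y \right)} = \frac{1}{2 y}$
$m{\left(S \right)} = 54 S$ ($m{\left(S \right)} = 36 \left(S + \frac{1}{2 \cdot 1} S\right) = 36 \left(S + \frac{1}{2} \cdot 1 S\right) = 36 \left(S + \frac{S}{2}\right) = 36 \frac{3 S}{2} = 54 S$)
$m{\left(-11 \right)} \left(-1038 + \left(5 + 19\right) \left(-1\right)\right) = 54 \left(-11\right) \left(-1038 + \left(5 + 19\right) \left(-1\right)\right) = - 594 \left(-1038 + 24 \left(-1\right)\right) = - 594 \left(-1038 - 24\right) = \left(-594\right) \left(-1062\right) = 630828$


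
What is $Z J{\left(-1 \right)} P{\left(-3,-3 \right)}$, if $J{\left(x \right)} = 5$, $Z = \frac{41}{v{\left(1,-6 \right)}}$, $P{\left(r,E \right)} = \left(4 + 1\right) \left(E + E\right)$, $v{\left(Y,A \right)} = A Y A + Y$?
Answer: $- \frac{6150}{37} \approx -166.22$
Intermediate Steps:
$v{\left(Y,A \right)} = Y + Y A^{2}$ ($v{\left(Y,A \right)} = Y A^{2} + Y = Y + Y A^{2}$)
$P{\left(r,E \right)} = 10 E$ ($P{\left(r,E \right)} = 5 \cdot 2 E = 10 E$)
$Z = \frac{41}{37}$ ($Z = \frac{41}{1 \left(1 + \left(-6\right)^{2}\right)} = \frac{41}{1 \left(1 + 36\right)} = \frac{41}{1 \cdot 37} = \frac{41}{37} \approx 1.1081$)
$Z J{\left(-1 \right)} P{\left(-3,-3 \right)} = \frac{41}{37} \cdot 5 \cdot 10 \left(-3\right) = \frac{205}{37} \left(-30\right) = - \frac{6150}{37}$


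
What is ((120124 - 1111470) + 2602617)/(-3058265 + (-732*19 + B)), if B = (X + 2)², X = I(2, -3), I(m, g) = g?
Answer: -1611271/3072172 ≈ -0.52447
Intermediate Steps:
X = -3
B = 1 (B = (-3 + 2)² = (-1)² = 1)
((120124 - 1111470) + 2602617)/(-3058265 + (-732*19 + B)) = ((120124 - 1111470) + 2602617)/(-3058265 + (-732*19 + 1)) = (-991346 + 2602617)/(-3058265 + (-13908 + 1)) = 1611271/(-3058265 - 13907) = 1611271/(-3072172) = 1611271*(-1/3072172) = -1611271/3072172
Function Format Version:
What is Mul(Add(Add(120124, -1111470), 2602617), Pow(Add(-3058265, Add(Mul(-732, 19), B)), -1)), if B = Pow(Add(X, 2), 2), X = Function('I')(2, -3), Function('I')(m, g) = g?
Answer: Rational(-1611271, 3072172) ≈ -0.52447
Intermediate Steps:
X = -3
B = 1 (B = Pow(Add(-3, 2), 2) = Pow(-1, 2) = 1)
Mul(Add(Add(120124, -1111470), 2602617), Pow(Add(-3058265, Add(Mul(-732, 19), B)), -1)) = Mul(Add(Add(120124, -1111470), 2602617), Pow(Add(-3058265, Add(Mul(-732, 19), 1)), -1)) = Mul(Add(-991346, 2602617), Pow(Add(-3058265, Add(-13908, 1)), -1)) = Mul(1611271, Pow(Add(-3058265, -13907), -1)) = Mul(1611271, Pow(-3072172, -1)) = Mul(1611271, Rational(-1, 3072172)) = Rational(-1611271, 3072172)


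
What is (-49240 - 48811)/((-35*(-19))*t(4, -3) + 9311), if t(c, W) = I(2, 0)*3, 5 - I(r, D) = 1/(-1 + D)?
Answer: -98051/21281 ≈ -4.6074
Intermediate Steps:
I(r, D) = 5 - 1/(-1 + D)
t(c, W) = 18 (t(c, W) = ((-6 + 5*0)/(-1 + 0))*3 = ((-6 + 0)/(-1))*3 = -1*(-6)*3 = 6*3 = 18)
(-49240 - 48811)/((-35*(-19))*t(4, -3) + 9311) = (-49240 - 48811)/(-35*(-19)*18 + 9311) = -98051/(665*18 + 9311) = -98051/(11970 + 9311) = -98051/21281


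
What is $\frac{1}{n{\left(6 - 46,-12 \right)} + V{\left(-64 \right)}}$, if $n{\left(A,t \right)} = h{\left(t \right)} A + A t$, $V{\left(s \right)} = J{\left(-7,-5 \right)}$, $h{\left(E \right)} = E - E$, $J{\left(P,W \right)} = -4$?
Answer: $\frac{1}{476} \approx 0.0021008$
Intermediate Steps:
$h{\left(E \right)} = 0$
$V{\left(s \right)} = -4$
$n{\left(A,t \right)} = A t$ ($n{\left(A,t \right)} = 0 A + A t = 0 + A t = A t$)
$\frac{1}{n{\left(6 - 46,-12 \right)} + V{\left(-64 \right)}} = \frac{1}{\left(6 - 46\right) \left(-12\right) - 4} = \frac{1}{\left(-40\right) \left(-12\right) - 4} = \frac{1}{480 - 4} = \frac{1}{476}$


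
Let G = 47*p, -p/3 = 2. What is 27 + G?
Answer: -255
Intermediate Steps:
p = -6 (p = -3*2 = -6)
G = -282 (G = 47*(-6) = -282)
27 + G = 27 - 282 = -255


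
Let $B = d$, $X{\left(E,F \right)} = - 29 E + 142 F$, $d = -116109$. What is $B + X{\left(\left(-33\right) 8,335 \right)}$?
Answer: $-60883$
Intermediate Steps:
$B = -116109$
$B + X{\left(\left(-33\right) 8,335 \right)} = -116109 + \left(- 29 \left(\left(-33\right) 8\right) + 142 \cdot 335\right) = -116109 + \left(\left(-29\right) \left(-264\right) + 47570\right) = -116109 + \left(7656 + 47570\right) = -116109 + 55226 = -60883$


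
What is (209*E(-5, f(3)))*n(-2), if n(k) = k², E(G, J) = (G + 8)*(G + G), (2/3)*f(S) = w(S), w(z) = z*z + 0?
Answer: -25080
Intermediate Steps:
w(z) = z² (w(z) = z² + 0 = z²)
f(S) = 3*S²/2
E(G, J) = 2*G*(8 + G) (E(G, J) = (8 + G)*(2*G) = 2*G*(8 + G))
(209*E(-5, f(3)))*n(-2) = (209*(2*(-5)*(8 - 5)))*(-2)² = (209*(2*(-5)*3))*4 = (209*(-30))*4 = -6270*4 = -25080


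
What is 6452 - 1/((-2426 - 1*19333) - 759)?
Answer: 145286137/22518 ≈ 6452.0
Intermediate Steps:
6452 - 1/((-2426 - 1*19333) - 759) = 6452 - 1/((-2426 - 19333) - 759) = 6452 - 1/(-21759 - 759) = 6452 - 1/(-22518) = 6452 - 1*(-1/22518) = 6452 + 1/22518 = 145286137/22518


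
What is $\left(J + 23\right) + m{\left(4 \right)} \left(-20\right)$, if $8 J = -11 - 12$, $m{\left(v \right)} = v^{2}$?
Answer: $- \frac{2399}{8} \approx -299.88$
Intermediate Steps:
$J = - \frac{23}{8}$ ($J = \frac{-11 - 12}{8} = \frac{1}{8} \left(-23\right) = - \frac{23}{8} \approx -2.875$)
$\left(J + 23\right) + m{\left(4 \right)} \left(-20\right) = \left(- \frac{23}{8} + 23\right) + 4^{2} \left(-20\right) = \frac{161}{8} + 16 \left(-20\right) = \frac{161}{8} - 320 = - \frac{2399}{8}$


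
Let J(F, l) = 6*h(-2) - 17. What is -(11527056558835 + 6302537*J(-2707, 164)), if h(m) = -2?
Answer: -11526873785262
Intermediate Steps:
J(F, l) = -29 (J(F, l) = 6*(-2) - 17 = -12 - 17 = -29)
-(11527056558835 + 6302537*J(-2707, 164)) = -6302537/(1/(-29 + 1828955)) = -6302537/(1/1828926) = -6302537/1/1828926 = -6302537*1828926 = -11526873785262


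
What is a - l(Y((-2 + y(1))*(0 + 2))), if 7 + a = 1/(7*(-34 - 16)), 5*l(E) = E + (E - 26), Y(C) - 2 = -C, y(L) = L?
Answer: -1191/350 ≈ -3.4029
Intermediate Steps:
Y(C) = 2 - C
l(E) = -26/5 + 2*E/5 (l(E) = (E + (E - 26))/5 = (E + (-26 + E))/5 = (-26 + 2*E)/5 = -26/5 + 2*E/5)
a = -2451/350 (a = -7 + 1/(7*(-34 - 16)) = -7 + 1/(7*(-50)) = -7 + 1/(-350) = -7 - 1/350 = -2451/350 ≈ -7.0029)
a - l(Y((-2 + y(1))*(0 + 2))) = -2451/350 - (-26/5 + 2*(2 - (-2 + 1)*(0 + 2))/5) = -2451/350 - (-26/5 + 2*(2 - (-1)*2)/5) = -2451/350 - (-26/5 + 2*(2 - 1*(-2))/5) = -2451/350 - (-26/5 + 2*(2 + 2)/5) = -2451/350 - (-26/5 + (⅖)*4) = -2451/350 - (-26/5 + 8/5) = -2451/350 - 1*(-18/5) = -2451/350 + 18/5 = -1191/350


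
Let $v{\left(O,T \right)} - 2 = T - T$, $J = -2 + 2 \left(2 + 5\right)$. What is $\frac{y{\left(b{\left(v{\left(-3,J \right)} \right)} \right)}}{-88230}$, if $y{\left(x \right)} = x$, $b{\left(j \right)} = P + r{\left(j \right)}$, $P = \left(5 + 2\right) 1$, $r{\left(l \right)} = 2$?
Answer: $- \frac{3}{29410} \approx -0.00010201$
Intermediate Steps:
$P = 7$ ($P = 7 \cdot 1 = 7$)
$J = 12$ ($J = -2 + 2 \cdot 7 = -2 + 14 = 12$)
$v{\left(O,T \right)} = 2$ ($v{\left(O,T \right)} = 2 + \left(T - T\right) = 2 + 0 = 2$)
$b{\left(j \right)} = 9$ ($b{\left(j \right)} = 7 + 2 = 9$)
$\frac{y{\left(b{\left(v{\left(-3,J \right)} \right)} \right)}}{-88230} = \frac{9}{-88230} = 9 \left(- \frac{1}{88230}\right) = - \frac{3}{29410}$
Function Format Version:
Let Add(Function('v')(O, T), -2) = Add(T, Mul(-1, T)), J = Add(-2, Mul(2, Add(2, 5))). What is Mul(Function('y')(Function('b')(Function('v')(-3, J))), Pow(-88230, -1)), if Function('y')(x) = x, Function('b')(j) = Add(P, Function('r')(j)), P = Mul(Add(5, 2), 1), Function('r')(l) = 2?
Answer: Rational(-3, 29410) ≈ -0.00010201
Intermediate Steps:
P = 7 (P = Mul(7, 1) = 7)
J = 12 (J = Add(-2, Mul(2, 7)) = Add(-2, 14) = 12)
Function('v')(O, T) = 2 (Function('v')(O, T) = Add(2, Add(T, Mul(-1, T))) = Add(2, 0) = 2)
Function('b')(j) = 9 (Function('b')(j) = Add(7, 2) = 9)
Mul(Function('y')(Function('b')(Function('v')(-3, J))), Pow(-88230, -1)) = Mul(9, Pow(-88230, -1)) = Mul(9, Rational(-1, 88230)) = Rational(-3, 29410)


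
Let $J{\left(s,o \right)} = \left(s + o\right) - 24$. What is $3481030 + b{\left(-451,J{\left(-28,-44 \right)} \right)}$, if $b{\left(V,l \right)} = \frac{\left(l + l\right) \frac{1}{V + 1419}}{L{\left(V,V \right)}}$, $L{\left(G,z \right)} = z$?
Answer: $\frac{189963288154}{54571} \approx 3.481 \cdot 10^{6}$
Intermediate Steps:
$J{\left(s,o \right)} = -24 + o + s$ ($J{\left(s,o \right)} = \left(o + s\right) - 24 = -24 + o + s$)
$b{\left(V,l \right)} = \frac{2 l}{V \left(1419 + V\right)}$ ($b{\left(V,l \right)} = \frac{\left(l + l\right) \frac{1}{V + 1419}}{V} = \frac{2 l \frac{1}{1419 + V}}{V} = \frac{2 l}{V \left(1419 + V\right)}$)
$3481030 + b{\left(-451,J{\left(-28,-44 \right)} \right)} = 3481030 + \frac{2 \left(-24 - 44 - 28\right)}{\left(-451\right) \left(1419 - 451\right)} = 3481030 + 2 \left(-96\right) \left(- \frac{1}{451}\right) \frac{1}{968} = 3481030 + \frac{24}{54571} = \frac{189963288154}{54571}$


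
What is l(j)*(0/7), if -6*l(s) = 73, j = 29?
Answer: 0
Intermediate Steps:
l(s) = -73/6 (l(s) = -⅙*73 = -73/6)
l(j)*(0/7) = -0/7 = -73/6*0 = 0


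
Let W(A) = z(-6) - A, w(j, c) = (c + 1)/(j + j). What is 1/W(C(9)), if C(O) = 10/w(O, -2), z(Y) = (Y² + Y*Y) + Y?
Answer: 1/246 ≈ 0.0040650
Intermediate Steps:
z(Y) = Y + 2*Y² (z(Y) = (Y² + Y²) + Y = 2*Y² + Y = Y + 2*Y²)
w(j, c) = (1 + c)/(2*j) (w(j, c) = (1 + c)/((2*j)) = (1 + c)*(1/(2*j)) = (1 + c)/(2*j))
C(O) = -20*O (C(O) = 10/(((1 - 2)/(2*O))) = 10/(((½)*(-1)/O)) = 10/((-1/(2*O))) = 10*(-2*O) = -20*O)
W(A) = 66 - A (W(A) = -6*(1 + 2*(-6)) - A = -6*(1 - 12) - A = -6*(-11) - A = 66 - A)
1/W(C(9)) = 1/(66 - (-20)*9) = 1/(66 - 1*(-180)) = 1/(66 + 180) = 1/246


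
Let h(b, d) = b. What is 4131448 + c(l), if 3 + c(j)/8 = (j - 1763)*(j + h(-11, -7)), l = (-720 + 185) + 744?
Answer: 1669888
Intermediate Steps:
l = 209 (l = -535 + 744 = 209)
c(j) = -24 + 8*(-1763 + j)*(-11 + j) (c(j) = -24 + 8*((j - 1763)*(j - 11)) = -24 + 8*((-1763 + j)*(-11 + j)) = -24 + 8*(-1763 + j)*(-11 + j))
4131448 + c(l) = 4131448 + (155120 - 14192*209 + 8*209²) = 4131448 + (155120 - 2966128 + 8*43681) = 4131448 + (155120 - 2966128 + 349448) = 4131448 - 2461560 = 1669888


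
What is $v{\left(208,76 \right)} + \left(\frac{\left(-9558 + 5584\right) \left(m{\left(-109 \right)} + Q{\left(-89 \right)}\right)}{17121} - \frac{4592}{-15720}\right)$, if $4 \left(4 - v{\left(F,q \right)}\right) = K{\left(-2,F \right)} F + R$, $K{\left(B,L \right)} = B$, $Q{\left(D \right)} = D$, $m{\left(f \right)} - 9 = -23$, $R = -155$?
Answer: $\frac{2556098199}{14952340} \approx 170.95$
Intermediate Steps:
$m{\left(f \right)} = -14$ ($m{\left(f \right)} = 9 - 23 = -14$)
$v{\left(F,q \right)} = \frac{171}{4} + \frac{F}{2}$ ($v{\left(F,q \right)} = 4 - \frac{- 2 F - 155}{4} = 4 - \frac{-155 - 2 F}{4} = 4 + \left(\frac{155}{4} + \frac{F}{2}\right) = \frac{171}{4} + \frac{F}{2}$)
$v{\left(208,76 \right)} + \left(\frac{\left(-9558 + 5584\right) \left(m{\left(-109 \right)} + Q{\left(-89 \right)}\right)}{17121} - \frac{4592}{-15720}\right) = \left(\frac{171}{4} + \frac{1}{2} \cdot 208\right) - \left(- \frac{574}{1965} - \frac{\left(-9558 + 5584\right) \left(-14 - 89\right)}{17121}\right) = \left(\frac{171}{4} + 104\right) - \left(- \frac{574}{1965} - \left(-3974\right) \left(-103\right) \frac{1}{17121}\right) = \frac{587}{4} + \left(409322 \cdot \frac{1}{17121} + \frac{574}{1965}\right) = \frac{587}{4} + \left(\frac{409322}{17121} + \frac{574}{1965}\right) = \frac{587}{4} + \frac{90460576}{3738085} = \frac{2556098199}{14952340}$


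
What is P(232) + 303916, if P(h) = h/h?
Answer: 303917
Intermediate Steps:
P(h) = 1
P(232) + 303916 = 1 + 303916 = 303917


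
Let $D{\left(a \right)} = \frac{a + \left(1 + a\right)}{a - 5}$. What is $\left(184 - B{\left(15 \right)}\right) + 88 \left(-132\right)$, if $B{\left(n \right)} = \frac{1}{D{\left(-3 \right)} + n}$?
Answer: $- \frac{1429008}{125} \approx -11432.0$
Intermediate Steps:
$D{\left(a \right)} = \frac{1 + 2 a}{-5 + a}$
$B{\left(n \right)} = \frac{1}{\frac{5}{8} + n}$ ($B{\left(n \right)} = \frac{1}{\frac{1 + 2 \left(-3\right)}{-5 - 3} + n} = \frac{1}{\frac{1 - 6}{-8} + n} = \frac{1}{\left(- \frac{1}{8}\right) \left(-5\right) + n} = \frac{1}{\frac{5}{8} + n}$)
$\left(184 - B{\left(15 \right)}\right) + 88 \left(-132\right) = \left(184 - \frac{8}{5 + 8 \cdot 15}\right) + 88 \left(-132\right) = \left(184 - \frac{8}{5 + 120}\right) - 11616 = \left(184 - \frac{8}{125}\right) - 11616 = \frac{22992}{125} - 11616 = - \frac{1429008}{125}$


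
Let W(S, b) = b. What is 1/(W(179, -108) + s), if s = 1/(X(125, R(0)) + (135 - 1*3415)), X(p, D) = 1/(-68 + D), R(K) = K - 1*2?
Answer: -229601/24796978 ≈ -0.0092592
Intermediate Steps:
R(K) = -2 + K (R(K) = K - 2 = -2 + K)
s = -70/229601 (s = 1/(1/(-68 + (-2 + 0)) + (135 - 1*3415)) = 1/(1/(-68 - 2) + (135 - 3415)) = 1/(1/(-70) - 3280) = 1/(-1/70 - 3280) = 1/(-229601/70) = -70/229601 ≈ -0.00030488)
1/(W(179, -108) + s) = 1/(-108 - 70/229601) = 1/(-24796978/229601) = -229601/24796978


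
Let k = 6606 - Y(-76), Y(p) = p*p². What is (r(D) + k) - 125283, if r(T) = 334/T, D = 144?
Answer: 23061695/72 ≈ 3.2030e+5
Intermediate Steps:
Y(p) = p³
k = 445582 (k = 6606 - 1*(-76)³ = 6606 - 1*(-438976) = 6606 + 438976 = 445582)
(r(D) + k) - 125283 = (334/144 + 445582) - 125283 = (334*(1/144) + 445582) - 125283 = (167/72 + 445582) - 125283 = 32082071/72 - 125283 = 23061695/72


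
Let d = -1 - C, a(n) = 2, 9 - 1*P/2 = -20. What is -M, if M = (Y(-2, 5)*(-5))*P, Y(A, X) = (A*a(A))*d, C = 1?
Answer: 2320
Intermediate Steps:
P = 58 (P = 18 - 2*(-20) = 18 + 40 = 58)
d = -2 (d = -1 - 1*1 = -1 - 1 = -2)
Y(A, X) = -4*A (Y(A, X) = (A*2)*(-2) = (2*A)*(-2) = -4*A)
M = -2320 (M = (-4*(-2)*(-5))*58 = (8*(-5))*58 = -40*58 = -2320)
-M = -1*(-2320) = 2320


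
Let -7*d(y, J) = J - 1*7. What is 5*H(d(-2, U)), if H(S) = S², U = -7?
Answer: 20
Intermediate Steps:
d(y, J) = 1 - J/7 (d(y, J) = -(J - 1*7)/7 = -(J - 7)/7 = -(-7 + J)/7 = 1 - J/7)
5*H(d(-2, U)) = 5*(1 - ⅐*(-7))² = 5*(1 + 1)² = 5*2² = 5*4 = 20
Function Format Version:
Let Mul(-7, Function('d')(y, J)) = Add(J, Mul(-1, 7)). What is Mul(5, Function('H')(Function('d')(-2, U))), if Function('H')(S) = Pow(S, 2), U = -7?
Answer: 20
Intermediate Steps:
Function('d')(y, J) = Add(1, Mul(Rational(-1, 7), J)) (Function('d')(y, J) = Mul(Rational(-1, 7), Add(J, Mul(-1, 7))) = Mul(Rational(-1, 7), Add(J, -7)) = Mul(Rational(-1, 7), Add(-7, J)) = Add(1, Mul(Rational(-1, 7), J)))
Mul(5, Function('H')(Function('d')(-2, U))) = Mul(5, Pow(Add(1, Mul(Rational(-1, 7), -7)), 2)) = Mul(5, Pow(Add(1, 1), 2)) = Mul(5, Pow(2, 2)) = Mul(5, 4) = 20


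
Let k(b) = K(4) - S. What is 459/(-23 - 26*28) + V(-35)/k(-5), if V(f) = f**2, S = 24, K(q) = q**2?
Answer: -923647/6008 ≈ -153.74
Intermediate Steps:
k(b) = -8 (k(b) = 4**2 - 1*24 = 16 - 24 = -8)
459/(-23 - 26*28) + V(-35)/k(-5) = 459/(-23 - 26*28) + (-35)**2/(-8) = 459/(-23 - 728) + 1225*(-1/8) = 459/(-751) - 1225/8 = 459*(-1/751) - 1225/8 = -459/751 - 1225/8 = -923647/6008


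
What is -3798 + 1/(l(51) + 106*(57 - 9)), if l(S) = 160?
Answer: -19931903/5248 ≈ -3798.0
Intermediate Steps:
-3798 + 1/(l(51) + 106*(57 - 9)) = -3798 + 1/(160 + 106*(57 - 9)) = -3798 + 1/(160 + 106*48) = -3798 + 1/(160 + 5088) = -3798 + 1/5248 = -19931903/5248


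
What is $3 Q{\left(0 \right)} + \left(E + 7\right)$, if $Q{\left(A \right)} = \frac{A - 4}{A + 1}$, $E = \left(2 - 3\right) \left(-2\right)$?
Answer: $-3$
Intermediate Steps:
$E = 2$ ($E = \left(-1\right) \left(-2\right) = 2$)
$Q{\left(A \right)} = \frac{-4 + A}{1 + A}$
$3 Q{\left(0 \right)} + \left(E + 7\right) = 3 \frac{-4 + 0}{1 + 0} + \left(2 + 7\right) = 3 \cdot 1^{-1} \left(-4\right) + 9 = 3 \cdot 1 \left(-4\right) + 9 = 3 \left(-4\right) + 9 = -12 + 9 = -3$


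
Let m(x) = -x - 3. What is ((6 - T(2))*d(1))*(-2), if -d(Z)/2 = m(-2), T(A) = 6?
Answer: 0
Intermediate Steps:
m(x) = -3 - x
d(Z) = 2 (d(Z) = -2*(-3 - 1*(-2)) = -2*(-3 + 2) = -2*(-1) = 2)
((6 - T(2))*d(1))*(-2) = ((6 - 1*6)*2)*(-2) = ((6 - 6)*2)*(-2) = (0*2)*(-2) = 0*(-2) = 0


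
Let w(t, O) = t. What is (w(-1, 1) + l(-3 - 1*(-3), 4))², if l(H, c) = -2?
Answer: 9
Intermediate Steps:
(w(-1, 1) + l(-3 - 1*(-3), 4))² = (-1 - 2)² = (-3)² = 9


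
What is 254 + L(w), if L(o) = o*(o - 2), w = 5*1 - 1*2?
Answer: 257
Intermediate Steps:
w = 3 (w = 5 - 2 = 3)
L(o) = o*(-2 + o)
254 + L(w) = 254 + 3*(-2 + 3) = 254 + 3*1 = 254 + 3 = 257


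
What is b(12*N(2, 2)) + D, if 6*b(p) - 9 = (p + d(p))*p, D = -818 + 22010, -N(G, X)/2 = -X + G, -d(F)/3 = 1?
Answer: 42387/2 ≈ 21194.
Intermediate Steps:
d(F) = -3 (d(F) = -3*1 = -3)
N(G, X) = -2*G + 2*X (N(G, X) = -2*(-X + G) = -2*(G - X) = -2*G + 2*X)
D = 21192
b(p) = 3/2 + p*(-3 + p)/6 (b(p) = 3/2 + ((p - 3)*p)/6 = 3/2 + ((-3 + p)*p)/6 = 3/2 + (p*(-3 + p))/6 = 3/2 + p*(-3 + p)/6)
b(12*N(2, 2)) + D = (3/2 - 6*(-2*2 + 2*2) + (12*(-2*2 + 2*2))²/6) + 21192 = (3/2 - 6*(-4 + 4) + (12*(-4 + 4))²/6) + 21192 = (3/2 - 6*0 + (12*0)²/6) + 21192 = (3/2 - ½*0 + (⅙)*0²) + 21192 = (3/2 + 0 + (⅙)*0) + 21192 = (3/2 + 0 + 0) + 21192 = 3/2 + 21192 = 42387/2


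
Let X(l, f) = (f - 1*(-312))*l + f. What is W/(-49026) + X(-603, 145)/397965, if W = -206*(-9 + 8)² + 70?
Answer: -2241485306/3251772015 ≈ -0.68931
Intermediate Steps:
X(l, f) = f + l*(312 + f) (X(l, f) = (f + 312)*l + f = (312 + f)*l + f = l*(312 + f) + f = f + l*(312 + f))
W = -136 (W = -206*(-1)² + 70 = -206*1 + 70 = -206 + 70 = -136)
W/(-49026) + X(-603, 145)/397965 = -136/(-49026) + (145 + 312*(-603) + 145*(-603))/397965 = -136*(-1/49026) + (145 - 188136 - 87435)*(1/397965) = 68/24513 - 275426*1/397965 = 68/24513 - 275426/397965 = -2241485306/3251772015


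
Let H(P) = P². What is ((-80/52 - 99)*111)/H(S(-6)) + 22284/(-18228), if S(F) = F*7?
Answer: -1788821/236964 ≈ -7.5489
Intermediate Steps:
S(F) = 7*F
((-80/52 - 99)*111)/H(S(-6)) + 22284/(-18228) = ((-80/52 - 99)*111)/((7*(-6))²) + 22284/(-18228) = ((-80*1/52 - 99)*111)/((-42)²) + 22284*(-1/18228) = ((-20/13 - 99)*111)/1764 - 1857/1519 = -1307/13*111*(1/1764) - 1857/1519 = -145077/13*1/1764 - 1857/1519 = -48359/7644 - 1857/1519 = -1788821/236964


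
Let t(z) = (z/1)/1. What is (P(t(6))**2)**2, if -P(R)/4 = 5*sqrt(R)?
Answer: 5760000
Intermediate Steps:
t(z) = z (t(z) = (z*1)*1 = z*1 = z)
P(R) = -20*sqrt(R)
(P(t(6))**2)**2 = ((-20*sqrt(6))**2)**2 = 2400**2 = 5760000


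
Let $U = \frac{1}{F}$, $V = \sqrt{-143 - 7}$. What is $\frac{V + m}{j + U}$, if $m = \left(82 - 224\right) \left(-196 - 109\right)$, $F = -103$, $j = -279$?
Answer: $- \frac{2230465}{14369} - \frac{515 i \sqrt{6}}{28738} \approx -155.23 - 0.043896 i$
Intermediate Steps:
$V = 5 i \sqrt{6}$ ($V = \sqrt{-150} = 5 i \sqrt{6} \approx 12.247 i$)
$m = 43310$ ($m = \left(-142\right) \left(-305\right) = 43310$)
$U = - \frac{1}{103}$ ($U = \frac{1}{-103} = - \frac{1}{103} \approx -0.0097087$)
$\frac{V + m}{j + U} = \frac{5 i \sqrt{6} + 43310}{-279 - \frac{1}{103}} = \frac{43310 + 5 i \sqrt{6}}{- \frac{28738}{103}} = \left(43310 + 5 i \sqrt{6}\right) \left(- \frac{103}{28738}\right) = - \frac{2230465}{14369} - \frac{515 i \sqrt{6}}{28738}$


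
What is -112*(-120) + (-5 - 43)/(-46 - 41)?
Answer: 389776/29 ≈ 13441.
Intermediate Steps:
-112*(-120) + (-5 - 43)/(-46 - 41) = 13440 - 48/(-87) = 13440 - 48*(-1/87) = 13440 + 16/29 = 389776/29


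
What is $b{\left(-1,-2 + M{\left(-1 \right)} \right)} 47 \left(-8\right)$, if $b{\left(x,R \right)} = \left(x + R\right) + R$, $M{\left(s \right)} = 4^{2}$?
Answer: $-10152$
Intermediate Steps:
$M{\left(s \right)} = 16$
$b{\left(x,R \right)} = x + 2 R$ ($b{\left(x,R \right)} = \left(R + x\right) + R = x + 2 R$)
$b{\left(-1,-2 + M{\left(-1 \right)} \right)} 47 \left(-8\right) = \left(-1 + 2 \left(-2 + 16\right)\right) 47 \left(-8\right) = \left(-1 + 2 \cdot 14\right) 47 \left(-8\right) = \left(-1 + 28\right) 47 \left(-8\right) = 27 \cdot 47 \left(-8\right) = 1269 \left(-8\right) = -10152$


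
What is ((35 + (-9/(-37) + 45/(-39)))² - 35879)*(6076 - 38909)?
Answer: 263719243098430/231361 ≈ 1.1399e+9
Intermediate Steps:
((35 + (-9/(-37) + 45/(-39)))² - 35879)*(6076 - 38909) = ((35 + (-9*(-1/37) + 45*(-1/39)))² - 35879)*(-32833) = ((35 + (9/37 - 15/13))² - 35879)*(-32833) = ((35 - 438/481)² - 35879)*(-32833) = ((16397/481)² - 35879)*(-32833) = (268861609/231361 - 35879)*(-32833) = -8032139710/231361*(-32833) = 263719243098430/231361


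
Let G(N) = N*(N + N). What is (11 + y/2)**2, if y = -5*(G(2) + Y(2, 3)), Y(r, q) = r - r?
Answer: 81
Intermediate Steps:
G(N) = 2*N**2 (G(N) = N*(2*N) = 2*N**2)
Y(r, q) = 0
y = -40 (y = -5*(2*2**2 + 0) = -5*(2*4 + 0) = -5*(8 + 0) = -5*8 = -40)
(11 + y/2)**2 = (11 - 40/2)**2 = (11 - 40*1/2)**2 = (11 - 20)**2 = (-9)**2 = 81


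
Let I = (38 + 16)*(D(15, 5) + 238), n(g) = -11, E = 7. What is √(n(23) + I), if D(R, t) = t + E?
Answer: √13489 ≈ 116.14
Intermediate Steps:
D(R, t) = 7 + t (D(R, t) = t + 7 = 7 + t)
I = 13500 (I = (38 + 16)*((7 + 5) + 238) = 54*(12 + 238) = 54*250 = 13500)
√(n(23) + I) = √(-11 + 13500) = √13489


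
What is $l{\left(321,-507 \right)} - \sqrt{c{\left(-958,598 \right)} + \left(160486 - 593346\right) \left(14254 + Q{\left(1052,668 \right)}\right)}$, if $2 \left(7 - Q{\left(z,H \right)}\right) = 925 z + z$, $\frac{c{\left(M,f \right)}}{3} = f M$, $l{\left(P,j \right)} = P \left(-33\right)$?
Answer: $-10593 - 2 \sqrt{51165245562} \approx -4.6299 \cdot 10^{5}$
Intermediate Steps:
$l{\left(P,j \right)} = - 33 P$
$c{\left(M,f \right)} = 3 M f$ ($c{\left(M,f \right)} = 3 f M = 3 M f$)
$Q{\left(z,H \right)} = 7 - 463 z$ ($Q{\left(z,H \right)} = 7 - \frac{925 z + z}{2} = 7 - \frac{926 z}{2} = 7 - 463 z$)
$l{\left(321,-507 \right)} - \sqrt{c{\left(-958,598 \right)} + \left(160486 - 593346\right) \left(14254 + Q{\left(1052,668 \right)}\right)} = \left(-33\right) 321 - \sqrt{3 \left(-958\right) 598 + \left(160486 - 593346\right) \left(14254 + \left(7 - 487076\right)\right)} = -10593 - \sqrt{-1718652 - 432860 \left(14254 + \left(7 - 487076\right)\right)} = -10593 - \sqrt{-1718652 - 432860 \left(14254 - 487069\right)} = -10593 - \sqrt{-1718652 - -204662700900} = -10593 - \sqrt{-1718652 + 204662700900} = -10593 - \sqrt{204660982248} = -10593 - 2 \sqrt{51165245562}$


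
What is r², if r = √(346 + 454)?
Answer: 800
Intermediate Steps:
r = 20*√2 (r = √800 = 20*√2 ≈ 28.284)
r² = (20*√2)² = 800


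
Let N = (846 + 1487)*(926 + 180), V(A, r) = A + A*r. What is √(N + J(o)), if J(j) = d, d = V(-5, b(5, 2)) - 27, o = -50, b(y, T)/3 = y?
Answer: √2580191 ≈ 1606.3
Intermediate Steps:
b(y, T) = 3*y
d = -107 (d = -5*(1 + 3*5) - 27 = -5*(1 + 15) - 27 = -5*16 - 27 = -80 - 27 = -107)
N = 2580298 (N = 2333*1106 = 2580298)
J(j) = -107
√(N + J(o)) = √(2580298 - 107) = √2580191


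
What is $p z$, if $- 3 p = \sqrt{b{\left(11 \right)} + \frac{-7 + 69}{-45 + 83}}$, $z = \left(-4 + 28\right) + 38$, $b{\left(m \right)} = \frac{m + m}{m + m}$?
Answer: $- \frac{310 \sqrt{38}}{57} \approx -33.526$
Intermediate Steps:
$b{\left(m \right)} = 1$ ($b{\left(m \right)} = \frac{2 m}{2 m} = 2 m \frac{1}{2 m} = 1$)
$z = 62$ ($z = 24 + 38 = 62$)
$p = - \frac{5 \sqrt{38}}{57}$ ($p = - \frac{\sqrt{1 + \frac{-7 + 69}{-45 + 83}}}{3} = - \frac{\sqrt{1 + \frac{62}{38}}}{3} = - \frac{\sqrt{1 + 62 \cdot \frac{1}{38}}}{3} = - \frac{\sqrt{1 + \frac{31}{19}}}{3} = - \frac{\sqrt{\frac{50}{19}}}{3} = - \frac{\frac{5}{19} \sqrt{38}}{3} = - \frac{5 \sqrt{38}}{57} \approx -0.54074$)
$p z = - \frac{5 \sqrt{38}}{57} \cdot 62 = - \frac{310 \sqrt{38}}{57}$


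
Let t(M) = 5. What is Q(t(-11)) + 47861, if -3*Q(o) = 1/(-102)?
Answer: 14645467/306 ≈ 47861.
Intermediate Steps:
Q(o) = 1/306 (Q(o) = -⅓/(-102) = -⅓*(-1/102) = 1/306)
Q(t(-11)) + 47861 = 1/306 + 47861 = 14645467/306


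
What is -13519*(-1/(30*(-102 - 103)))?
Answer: -13519/6150 ≈ -2.1982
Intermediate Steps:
-13519*(-1/(30*(-102 - 103))) = -13519/((-30*(-205))) = -13519/6150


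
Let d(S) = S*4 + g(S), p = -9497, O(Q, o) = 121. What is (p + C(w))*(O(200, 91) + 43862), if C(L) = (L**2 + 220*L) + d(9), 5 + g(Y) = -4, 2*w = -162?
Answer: -911723607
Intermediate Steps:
w = -81 (w = (1/2)*(-162) = -81)
g(Y) = -9 (g(Y) = -5 - 4 = -9)
d(S) = -9 + 4*S (d(S) = S*4 - 9 = 4*S - 9 = -9 + 4*S)
C(L) = 27 + L**2 + 220*L (C(L) = (L**2 + 220*L) + (-9 + 4*9) = (L**2 + 220*L) + (-9 + 36) = (L**2 + 220*L) + 27 = 27 + L**2 + 220*L)
(p + C(w))*(O(200, 91) + 43862) = (-9497 + (27 + (-81)**2 + 220*(-81)))*(121 + 43862) = (-9497 + (27 + 6561 - 17820))*43983 = (-9497 - 11232)*43983 = -20729*43983 = -911723607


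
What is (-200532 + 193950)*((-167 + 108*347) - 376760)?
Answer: 2234266482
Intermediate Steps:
(-200532 + 193950)*((-167 + 108*347) - 376760) = -6582*((-167 + 37476) - 376760) = -6582*(37309 - 376760) = -6582*(-339451) = 2234266482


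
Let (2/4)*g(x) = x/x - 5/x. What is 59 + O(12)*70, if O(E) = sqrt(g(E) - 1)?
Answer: 59 + 35*sqrt(6)/3 ≈ 87.577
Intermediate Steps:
g(x) = 2 - 10/x (g(x) = 2*(x/x - 5/x) = 2*(1 - 5/x) = 2 - 10/x)
O(E) = sqrt(1 - 10/E) (O(E) = sqrt((2 - 10/E) - 1) = sqrt(1 - 10/E))
59 + O(12)*70 = 59 + sqrt((-10 + 12)/12)*70 = 59 + sqrt((1/12)*2)*70 = 59 + sqrt(1/6)*70 = 59 + (sqrt(6)/6)*70 = 59 + 35*sqrt(6)/3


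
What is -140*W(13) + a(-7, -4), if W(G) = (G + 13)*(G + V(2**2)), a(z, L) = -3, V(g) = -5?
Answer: -29123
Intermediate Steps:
W(G) = (-5 + G)*(13 + G) (W(G) = (G + 13)*(G - 5) = (13 + G)*(-5 + G) = (-5 + G)*(13 + G))
-140*W(13) + a(-7, -4) = -140*(-65 + 13**2 + 8*13) - 3 = -140*(-65 + 169 + 104) - 3 = -140*208 - 3 = -29120 - 3 = -29123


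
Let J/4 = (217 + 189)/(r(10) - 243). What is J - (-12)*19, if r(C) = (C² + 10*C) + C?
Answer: 5900/33 ≈ 178.79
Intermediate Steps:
r(C) = C² + 11*C
J = -1624/33 (J = 4*((217 + 189)/(10*(11 + 10) - 243)) = 4*(406/(10*21 - 243)) = 4*(406/(210 - 243)) = 4*(406/(-33)) = 4*(406*(-1/33)) = 4*(-406/33) = -1624/33 ≈ -49.212)
J - (-12)*19 = -1624/33 - (-12)*19 = -1624/33 - 1*(-228) = -1624/33 + 228 = 5900/33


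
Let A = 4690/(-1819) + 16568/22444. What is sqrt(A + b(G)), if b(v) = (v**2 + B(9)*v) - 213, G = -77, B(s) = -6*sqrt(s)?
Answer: sqrt(739629223216145234)/10206409 ≈ 84.262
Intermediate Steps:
A = -18781292/10206409 (A = 4690*(-1/1819) + 16568*(1/22444) = -4690/1819 + 4142/5611 = -18781292/10206409 ≈ -1.8401)
b(v) = -213 + v**2 - 18*v (b(v) = (v**2 + (-6*sqrt(9))*v) - 213 = (v**2 + (-6*3)*v) - 213 = (v**2 - 18*v) - 213 = -213 + v**2 - 18*v)
sqrt(A + b(G)) = sqrt(-18781292/10206409 + (-213 + (-77)**2 - 18*(-77))) = sqrt(-18781292/10206409 + (-213 + 5929 + 1386)) = sqrt(-18781292/10206409 + 7102) = sqrt(72467135426/10206409) = sqrt(739629223216145234)/10206409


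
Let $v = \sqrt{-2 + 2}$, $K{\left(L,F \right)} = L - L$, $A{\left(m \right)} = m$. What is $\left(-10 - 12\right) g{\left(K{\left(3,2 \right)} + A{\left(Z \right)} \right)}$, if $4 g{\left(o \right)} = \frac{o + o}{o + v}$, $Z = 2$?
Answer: $-11$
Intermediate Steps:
$K{\left(L,F \right)} = 0$
$v = 0$ ($v = \sqrt{0} = 0$)
$g{\left(o \right)} = \frac{1}{2}$ ($g{\left(o \right)} = \frac{\left(o + o\right) \frac{1}{o + 0}}{4} = \frac{2 o \frac{1}{o}}{4} = \frac{1}{4} \cdot 2 = \frac{1}{2}$)
$\left(-10 - 12\right) g{\left(K{\left(3,2 \right)} + A{\left(Z \right)} \right)} = \left(-10 - 12\right) \frac{1}{2} = \left(-22\right) \frac{1}{2} = -11$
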